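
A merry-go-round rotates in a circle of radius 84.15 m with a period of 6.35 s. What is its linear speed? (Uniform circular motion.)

v = 2πr/T = 2π×84.15/6.35 = 83.26 m/s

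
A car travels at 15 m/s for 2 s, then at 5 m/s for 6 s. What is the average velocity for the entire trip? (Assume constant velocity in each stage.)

d₁ = v₁t₁ = 15 × 2 = 30 m
d₂ = v₂t₂ = 5 × 6 = 30 m
d_total = 60 m, t_total = 8 s
v_avg = d_total/t_total = 60/8 = 7.5 m/s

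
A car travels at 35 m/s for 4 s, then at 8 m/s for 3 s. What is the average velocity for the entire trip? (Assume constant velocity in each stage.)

d₁ = v₁t₁ = 35 × 4 = 140 m
d₂ = v₂t₂ = 8 × 3 = 24 m
d_total = 164 m, t_total = 7 s
v_avg = d_total/t_total = 164/7 = 23.43 m/s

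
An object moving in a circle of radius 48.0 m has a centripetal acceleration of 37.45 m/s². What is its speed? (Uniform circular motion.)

v = √(a_c × r) = √(37.45 × 48.0) = 42.4 m/s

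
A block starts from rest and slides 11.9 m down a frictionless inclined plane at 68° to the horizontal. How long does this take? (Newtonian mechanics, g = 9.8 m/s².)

a = g sin(θ) = 9.8 × sin(68°) = 9.0864 m/s²
t = √(2d/a) = √(2 × 11.9 / 9.0864) = 1.62 s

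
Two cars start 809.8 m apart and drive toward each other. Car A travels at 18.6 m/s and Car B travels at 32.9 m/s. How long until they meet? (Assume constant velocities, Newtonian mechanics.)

Combined speed: v_combined = 18.6 + 32.9 = 51.5 m/s
Time to meet: t = d/v_combined = 809.8/51.5 = 15.72 s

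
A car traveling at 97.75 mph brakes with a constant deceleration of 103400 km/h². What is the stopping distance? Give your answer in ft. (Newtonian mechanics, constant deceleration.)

v₀ = 97.75 mph × 0.44704 = 43.6982 m/s
a = 103400 km/h² × 7.716049382716049e-05 = 7.9784 m/s²
d = v₀² / (2a) = 43.6982² / (2 × 7.9784) = 1909.53 / 15.9568 = 119.669 m
d = 119.669 m / 0.3048 = 392.6 ft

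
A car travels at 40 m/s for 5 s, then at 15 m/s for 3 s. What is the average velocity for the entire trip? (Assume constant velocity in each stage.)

d₁ = v₁t₁ = 40 × 5 = 200 m
d₂ = v₂t₂ = 15 × 3 = 45 m
d_total = 245 m, t_total = 8 s
v_avg = d_total/t_total = 245/8 = 30.62 m/s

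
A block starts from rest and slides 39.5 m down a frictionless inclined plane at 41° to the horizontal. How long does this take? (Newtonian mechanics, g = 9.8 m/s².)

a = g sin(θ) = 9.8 × sin(41°) = 6.4294 m/s²
t = √(2d/a) = √(2 × 39.5 / 6.4294) = 3.51 s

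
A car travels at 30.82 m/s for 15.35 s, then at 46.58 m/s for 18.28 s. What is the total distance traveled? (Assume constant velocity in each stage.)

d₁ = v₁t₁ = 30.82 × 15.35 = 473.087 m
d₂ = v₂t₂ = 46.58 × 18.28 = 851.4824 m
d_total = 473.087 + 851.4824 = 1324.57 m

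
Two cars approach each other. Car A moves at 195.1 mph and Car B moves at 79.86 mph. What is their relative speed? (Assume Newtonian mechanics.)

v_rel = v_A + v_B = 195.1 + 79.86 = 274.96 mph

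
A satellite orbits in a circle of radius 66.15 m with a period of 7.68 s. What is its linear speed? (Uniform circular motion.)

v = 2πr/T = 2π×66.15/7.68 = 54.12 m/s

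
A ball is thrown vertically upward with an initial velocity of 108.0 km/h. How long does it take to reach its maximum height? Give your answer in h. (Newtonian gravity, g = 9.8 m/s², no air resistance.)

v₀ = 108.0 km/h × 0.2777777777777778 = 30.0 m/s
t_up = v₀ / g = 30.0 / 9.8 = 3.06122 s
t_up = 3.06122 s / 3600.0 = 0.0008503 h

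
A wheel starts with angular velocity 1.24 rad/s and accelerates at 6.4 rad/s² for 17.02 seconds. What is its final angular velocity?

ω = ω₀ + αt = 1.24 + 6.4 × 17.02 = 110.17 rad/s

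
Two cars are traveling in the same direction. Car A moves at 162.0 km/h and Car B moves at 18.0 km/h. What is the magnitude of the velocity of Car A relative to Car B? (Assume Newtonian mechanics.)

v_rel = |v_A - v_B| = |162.0 - 18.0| = 144.0 km/h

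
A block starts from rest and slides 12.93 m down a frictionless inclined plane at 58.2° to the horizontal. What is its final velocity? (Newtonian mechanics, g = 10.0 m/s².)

a = g sin(θ) = 10.0 × sin(58.2°) = 8.4989 m/s²
v = √(2ad) = √(2 × 8.4989 × 12.93) = 14.83 m/s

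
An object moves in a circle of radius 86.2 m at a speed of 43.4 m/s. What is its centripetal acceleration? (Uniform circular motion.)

a_c = v²/r = 43.4²/86.2 = 1883.56/86.2 = 21.85 m/s²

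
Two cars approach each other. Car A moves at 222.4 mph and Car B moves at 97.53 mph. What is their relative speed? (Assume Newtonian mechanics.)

v_rel = v_A + v_B = 222.4 + 97.53 = 319.93 mph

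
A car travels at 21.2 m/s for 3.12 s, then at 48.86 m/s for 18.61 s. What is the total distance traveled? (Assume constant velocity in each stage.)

d₁ = v₁t₁ = 21.2 × 3.12 = 66.144 m
d₂ = v₂t₂ = 48.86 × 18.61 = 909.2846 m
d_total = 66.144 + 909.2846 = 975.43 m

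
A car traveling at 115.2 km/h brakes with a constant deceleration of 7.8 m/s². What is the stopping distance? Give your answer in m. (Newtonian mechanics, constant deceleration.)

v₀ = 115.2 km/h × 0.2777777777777778 = 32.0 m/s
d = v₀² / (2a) = 32.0² / (2 × 7.8) = 1024.0 / 15.6 = 65.64 m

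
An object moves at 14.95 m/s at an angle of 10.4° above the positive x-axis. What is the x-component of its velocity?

vₓ = v cos(θ) = 14.95 × cos(10.4°) = 14.7 m/s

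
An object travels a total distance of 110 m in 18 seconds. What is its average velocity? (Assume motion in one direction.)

v_avg = Δd / Δt = 110 / 18 = 6.11 m/s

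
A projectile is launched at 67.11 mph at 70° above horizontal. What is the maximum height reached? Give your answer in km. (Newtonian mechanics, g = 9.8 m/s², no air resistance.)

v₀ = 67.11 mph × 0.44704 = 30.0009 m/s
H = v₀² × sin²(θ) / (2g) = 30.0009² × sin(70°)² / (2 × 9.8) = 900.054 × 0.883022 / 19.6 = 40.5494 m
H = 40.5494 m / 1000.0 = 0.04055 km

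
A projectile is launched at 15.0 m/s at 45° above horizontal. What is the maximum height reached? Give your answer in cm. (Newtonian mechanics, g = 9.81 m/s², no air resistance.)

H = v₀² × sin²(θ) / (2g) = 15.0² × sin(45°)² / (2 × 9.81) = 225.0 × 0.5 / 19.62 = 5.73394 m
H = 5.73394 m / 0.01 = 573.4 cm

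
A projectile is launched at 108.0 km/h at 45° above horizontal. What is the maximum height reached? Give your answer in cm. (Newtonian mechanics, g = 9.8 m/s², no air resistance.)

v₀ = 108.0 km/h × 0.2777777777777778 = 30.0 m/s
H = v₀² × sin²(θ) / (2g) = 30.0² × sin(45°)² / (2 × 9.8) = 900.0 × 0.5 / 19.6 = 22.9592 m
H = 22.9592 m / 0.01 = 2296 cm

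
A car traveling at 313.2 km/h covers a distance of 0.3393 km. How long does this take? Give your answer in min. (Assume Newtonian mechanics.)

d = 0.3393 km × 1000.0 = 339.3 m
v = 313.2 km/h × 0.2777777777777778 = 87.0 m/s
t = d / v = 339.3 / 87.0 = 3.9 s
t = 3.9 s / 60.0 = 0.065 min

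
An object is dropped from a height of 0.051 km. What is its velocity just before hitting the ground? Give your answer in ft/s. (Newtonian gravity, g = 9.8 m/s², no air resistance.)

h = 0.051 km × 1000.0 = 51.0 m
v = √(2gh) = √(2 × 9.8 × 51.0) = 31.6165 m/s
v = 31.6165 m/s / 0.3048 = 103.7 ft/s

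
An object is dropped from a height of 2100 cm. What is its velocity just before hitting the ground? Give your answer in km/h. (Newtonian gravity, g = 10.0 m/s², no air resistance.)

h = 2100 cm × 0.01 = 21.0 m
v = √(2gh) = √(2 × 10.0 × 21.0) = 20.4939 m/s
v = 20.4939 m/s / 0.2777777777777778 = 73.78 km/h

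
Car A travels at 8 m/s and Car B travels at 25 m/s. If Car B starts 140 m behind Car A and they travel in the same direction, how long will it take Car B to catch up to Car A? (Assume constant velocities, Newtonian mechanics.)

Relative speed: v_rel = 25 - 8 = 17 m/s
Time to catch: t = d₀/v_rel = 140/17 = 8.24 s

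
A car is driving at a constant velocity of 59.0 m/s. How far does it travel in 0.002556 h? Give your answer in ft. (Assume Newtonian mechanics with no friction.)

t = 0.002556 h × 3600.0 = 9.2016 s
d = v × t = 59.0 × 9.2016 = 542.894 m
d = 542.894 m / 0.3048 = 1781 ft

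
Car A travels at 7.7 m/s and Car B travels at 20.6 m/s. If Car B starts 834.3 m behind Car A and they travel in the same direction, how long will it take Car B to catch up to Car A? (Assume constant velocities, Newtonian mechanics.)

Relative speed: v_rel = 20.6 - 7.7 = 12.9 m/s
Time to catch: t = d₀/v_rel = 834.3/12.9 = 64.67 s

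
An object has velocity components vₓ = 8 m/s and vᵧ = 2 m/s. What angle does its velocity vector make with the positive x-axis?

θ = arctan(vᵧ/vₓ) = arctan(2/8) = 14.04°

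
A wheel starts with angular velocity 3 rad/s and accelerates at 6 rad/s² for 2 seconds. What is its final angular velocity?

ω = ω₀ + αt = 3 + 6 × 2 = 15 rad/s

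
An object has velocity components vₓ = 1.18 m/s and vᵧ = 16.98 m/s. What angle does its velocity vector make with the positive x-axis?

θ = arctan(vᵧ/vₓ) = arctan(16.98/1.18) = 86.02°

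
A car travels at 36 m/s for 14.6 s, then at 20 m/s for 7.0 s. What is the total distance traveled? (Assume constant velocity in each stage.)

d₁ = v₁t₁ = 36 × 14.6 = 525.6 m
d₂ = v₂t₂ = 20 × 7.0 = 140.0 m
d_total = 525.6 + 140.0 = 665.6 m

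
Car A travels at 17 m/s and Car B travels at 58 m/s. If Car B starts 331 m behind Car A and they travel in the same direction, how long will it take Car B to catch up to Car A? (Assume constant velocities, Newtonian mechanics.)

Relative speed: v_rel = 58 - 17 = 41 m/s
Time to catch: t = d₀/v_rel = 331/41 = 8.07 s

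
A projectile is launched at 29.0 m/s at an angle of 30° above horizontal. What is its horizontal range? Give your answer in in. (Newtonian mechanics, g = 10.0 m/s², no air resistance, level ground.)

R = v₀² × sin(2θ) / g = 29.0² × sin(2 × 30°) / 10.0 = 841.0 × 0.866025 / 10.0 = 72.8327 m
R = 72.8327 m / 0.0254 = 2867 in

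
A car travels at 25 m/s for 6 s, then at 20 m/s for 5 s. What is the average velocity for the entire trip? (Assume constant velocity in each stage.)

d₁ = v₁t₁ = 25 × 6 = 150 m
d₂ = v₂t₂ = 20 × 5 = 100 m
d_total = 250 m, t_total = 11 s
v_avg = d_total/t_total = 250/11 = 22.73 m/s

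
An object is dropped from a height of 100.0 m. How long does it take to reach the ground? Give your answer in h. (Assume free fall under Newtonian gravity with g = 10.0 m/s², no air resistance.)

t = √(2h/g) = √(2 × 100.0 / 10.0) = 4.47214 s
t = 4.47214 s / 3600.0 = 0.001242 h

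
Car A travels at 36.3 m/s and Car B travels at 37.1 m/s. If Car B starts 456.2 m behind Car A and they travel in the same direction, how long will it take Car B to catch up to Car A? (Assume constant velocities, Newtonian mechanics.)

Relative speed: v_rel = 37.1 - 36.3 = 0.8 m/s
Time to catch: t = d₀/v_rel = 456.2/0.8 = 570.25 s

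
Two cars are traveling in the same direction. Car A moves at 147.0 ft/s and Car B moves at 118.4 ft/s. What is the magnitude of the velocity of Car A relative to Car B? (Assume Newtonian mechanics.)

v_rel = |v_A - v_B| = |147.0 - 118.4| = 28.6 ft/s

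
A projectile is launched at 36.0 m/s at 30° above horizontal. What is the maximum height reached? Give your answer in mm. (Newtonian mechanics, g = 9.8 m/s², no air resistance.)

H = v₀² × sin²(θ) / (2g) = 36.0² × sin(30°)² / (2 × 9.8) = 1296.0 × 0.25 / 19.6 = 16.5306 m
H = 16.5306 m / 0.001 = 16530 mm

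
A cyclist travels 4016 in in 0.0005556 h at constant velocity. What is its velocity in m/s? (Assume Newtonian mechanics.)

d = 4016 in × 0.0254 = 102.006 m
t = 0.0005556 h × 3600.0 = 2.00016 s
v = d / t = 102.006 / 2.00016 = 51.0 m/s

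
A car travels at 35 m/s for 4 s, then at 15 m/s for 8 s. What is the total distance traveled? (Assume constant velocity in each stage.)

d₁ = v₁t₁ = 35 × 4 = 140 m
d₂ = v₂t₂ = 15 × 8 = 120 m
d_total = 140 + 120 = 260 m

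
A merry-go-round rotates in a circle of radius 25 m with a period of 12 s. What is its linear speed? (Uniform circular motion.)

v = 2πr/T = 2π×25/12 = 13.09 m/s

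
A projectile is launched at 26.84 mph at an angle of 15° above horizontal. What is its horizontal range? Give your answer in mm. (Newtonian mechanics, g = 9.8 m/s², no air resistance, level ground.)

v₀ = 26.84 mph × 0.44704 = 11.9986 m/s
R = v₀² × sin(2θ) / g = 11.9986² × sin(2 × 15°) / 9.8 = 143.966 × 0.5 / 9.8 = 7.3452 m
R = 7.3452 m / 0.001 = 7345 mm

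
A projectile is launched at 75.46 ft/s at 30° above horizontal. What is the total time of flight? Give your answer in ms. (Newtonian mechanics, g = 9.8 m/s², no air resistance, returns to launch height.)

v₀ = 75.46 ft/s × 0.3048 = 23.0002 m/s
T = 2 × v₀ × sin(θ) / g = 2 × 23.0002 × sin(30°) / 9.8 = 2 × 23.0002 × 0.5 / 9.8 = 2.34696 s
T = 2.34696 s / 0.001 = 2347 ms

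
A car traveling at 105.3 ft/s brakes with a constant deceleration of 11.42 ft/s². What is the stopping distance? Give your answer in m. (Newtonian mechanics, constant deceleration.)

v₀ = 105.3 ft/s × 0.3048 = 32.0954 m/s
a = 11.42 ft/s² × 0.3048 = 3.48082 m/s²
d = v₀² / (2a) = 32.0954² / (2 × 3.48082) = 1030.11 / 6.96164 = 148.0 m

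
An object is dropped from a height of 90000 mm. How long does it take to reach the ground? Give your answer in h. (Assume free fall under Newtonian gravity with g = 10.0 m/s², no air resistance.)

h = 90000 mm × 0.001 = 90.0 m
t = √(2h/g) = √(2 × 90.0 / 10.0) = 4.24264 s
t = 4.24264 s / 3600.0 = 0.001179 h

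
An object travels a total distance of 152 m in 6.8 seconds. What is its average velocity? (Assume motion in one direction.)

v_avg = Δd / Δt = 152 / 6.8 = 22.35 m/s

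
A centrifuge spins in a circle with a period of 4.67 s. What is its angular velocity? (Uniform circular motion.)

ω = 2π/T = 2π/4.67 = 1.3454 rad/s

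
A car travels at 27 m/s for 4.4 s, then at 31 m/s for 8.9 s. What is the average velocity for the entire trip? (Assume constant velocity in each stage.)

d₁ = v₁t₁ = 27 × 4.4 = 118.8 m
d₂ = v₂t₂ = 31 × 8.9 = 275.9 m
d_total = 394.7 m, t_total = 13.3 s
v_avg = d_total/t_total = 394.7/13.3 = 29.68 m/s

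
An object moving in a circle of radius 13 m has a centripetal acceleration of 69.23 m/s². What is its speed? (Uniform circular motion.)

v = √(a_c × r) = √(69.23 × 13) = 30.0 m/s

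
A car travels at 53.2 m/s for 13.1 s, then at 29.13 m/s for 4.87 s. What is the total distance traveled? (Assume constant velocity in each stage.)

d₁ = v₁t₁ = 53.2 × 13.1 = 696.92 m
d₂ = v₂t₂ = 29.13 × 4.87 = 141.8631 m
d_total = 696.92 + 141.8631 = 838.78 m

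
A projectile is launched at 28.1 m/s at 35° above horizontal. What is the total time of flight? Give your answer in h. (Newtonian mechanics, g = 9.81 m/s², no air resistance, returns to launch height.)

T = 2 × v₀ × sin(θ) / g = 2 × 28.1 × sin(35°) / 9.81 = 2 × 28.1 × 0.573576 / 9.81 = 3.28593 s
T = 3.28593 s / 3600.0 = 0.0009128 h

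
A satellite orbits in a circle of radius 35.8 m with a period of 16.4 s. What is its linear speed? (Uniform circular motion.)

v = 2πr/T = 2π×35.8/16.4 = 13.72 m/s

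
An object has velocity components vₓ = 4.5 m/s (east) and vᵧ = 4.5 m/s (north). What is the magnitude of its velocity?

|v| = √(vₓ² + vᵧ²) = √(4.5² + 4.5²) = √(40.5) = 6.36 m/s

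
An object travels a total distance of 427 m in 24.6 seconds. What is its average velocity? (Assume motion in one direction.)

v_avg = Δd / Δt = 427 / 24.6 = 17.36 m/s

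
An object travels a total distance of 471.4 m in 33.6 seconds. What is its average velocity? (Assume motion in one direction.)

v_avg = Δd / Δt = 471.4 / 33.6 = 14.03 m/s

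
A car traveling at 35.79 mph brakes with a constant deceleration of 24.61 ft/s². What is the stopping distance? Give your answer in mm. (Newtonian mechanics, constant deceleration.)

v₀ = 35.79 mph × 0.44704 = 15.9996 m/s
a = 24.61 ft/s² × 0.3048 = 7.50113 m/s²
d = v₀² / (2a) = 15.9996² / (2 × 7.50113) = 255.987 / 15.0023 = 17.0632 m
d = 17.0632 m / 0.001 = 17060 mm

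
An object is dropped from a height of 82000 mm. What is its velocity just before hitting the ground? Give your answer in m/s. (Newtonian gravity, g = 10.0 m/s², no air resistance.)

h = 82000 mm × 0.001 = 82.0 m
v = √(2gh) = √(2 × 10.0 × 82.0) = 40.5 m/s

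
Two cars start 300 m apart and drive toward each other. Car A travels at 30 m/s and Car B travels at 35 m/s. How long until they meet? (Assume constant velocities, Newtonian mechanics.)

Combined speed: v_combined = 30 + 35 = 65 m/s
Time to meet: t = d/v_combined = 300/65 = 4.62 s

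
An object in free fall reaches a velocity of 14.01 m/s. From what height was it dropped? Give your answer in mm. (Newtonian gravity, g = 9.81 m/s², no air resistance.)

h = v² / (2g) = 14.01² / (2 × 9.81) = 10.0041 m
h = 10.0041 m / 0.001 = 10000 mm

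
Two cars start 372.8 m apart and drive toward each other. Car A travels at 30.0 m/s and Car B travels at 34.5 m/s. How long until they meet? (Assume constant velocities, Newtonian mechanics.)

Combined speed: v_combined = 30.0 + 34.5 = 64.5 m/s
Time to meet: t = d/v_combined = 372.8/64.5 = 5.78 s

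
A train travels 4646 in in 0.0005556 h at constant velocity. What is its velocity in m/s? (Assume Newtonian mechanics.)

d = 4646 in × 0.0254 = 118.008 m
t = 0.0005556 h × 3600.0 = 2.00016 s
v = d / t = 118.008 / 2.00016 = 59.0 m/s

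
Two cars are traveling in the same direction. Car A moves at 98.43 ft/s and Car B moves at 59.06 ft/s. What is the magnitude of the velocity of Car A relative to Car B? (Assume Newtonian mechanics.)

v_rel = |v_A - v_B| = |98.43 - 59.06| = 39.37 ft/s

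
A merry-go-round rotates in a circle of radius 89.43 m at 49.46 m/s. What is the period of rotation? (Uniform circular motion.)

T = 2πr/v = 2π×89.43/49.46 = 11.36 s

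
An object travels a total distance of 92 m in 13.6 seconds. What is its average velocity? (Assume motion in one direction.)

v_avg = Δd / Δt = 92 / 13.6 = 6.76 m/s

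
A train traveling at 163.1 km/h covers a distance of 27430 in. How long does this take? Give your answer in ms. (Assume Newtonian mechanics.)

d = 27430 in × 0.0254 = 696.722 m
v = 163.1 km/h × 0.2777777777777778 = 45.3056 m/s
t = d / v = 696.722 / 45.3056 = 15.3783 s
t = 15.3783 s / 0.001 = 15380 ms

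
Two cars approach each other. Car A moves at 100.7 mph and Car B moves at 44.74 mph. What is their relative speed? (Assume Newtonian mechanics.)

v_rel = v_A + v_B = 100.7 + 44.74 = 145.44 mph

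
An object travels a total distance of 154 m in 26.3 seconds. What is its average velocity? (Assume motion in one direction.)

v_avg = Δd / Δt = 154 / 26.3 = 5.86 m/s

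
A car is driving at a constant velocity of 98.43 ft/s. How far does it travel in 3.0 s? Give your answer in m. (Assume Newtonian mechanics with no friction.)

v = 98.43 ft/s × 0.3048 = 30.0015 m/s
d = v × t = 30.0015 × 3.0 = 90.0 m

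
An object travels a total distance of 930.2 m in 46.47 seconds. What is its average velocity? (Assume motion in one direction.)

v_avg = Δd / Δt = 930.2 / 46.47 = 20.02 m/s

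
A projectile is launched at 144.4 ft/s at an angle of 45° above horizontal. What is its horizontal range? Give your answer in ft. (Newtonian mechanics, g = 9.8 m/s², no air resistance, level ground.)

v₀ = 144.4 ft/s × 0.3048 = 44.0131 m/s
R = v₀² × sin(2θ) / g = 44.0131² × sin(2 × 45°) / 9.8 = 1937.15 × 1.0 / 9.8 = 197.668 m
R = 197.668 m / 0.3048 = 648.5 ft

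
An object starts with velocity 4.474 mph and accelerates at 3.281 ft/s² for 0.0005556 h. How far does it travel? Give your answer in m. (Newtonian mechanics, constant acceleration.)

v₀ = 4.474 mph × 0.44704 = 2.00006 m/s
a = 3.281 ft/s² × 0.3048 = 1.00005 m/s²
t = 0.0005556 h × 3600.0 = 2.00016 s
d = v₀ × t + ½ × a × t² = 2.00006 × 2.00016 + 0.5 × 1.00005 × 2.00016² = 6.001 m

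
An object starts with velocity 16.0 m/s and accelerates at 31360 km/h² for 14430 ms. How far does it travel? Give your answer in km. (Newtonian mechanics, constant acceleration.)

a = 31360 km/h² × 7.716049382716049e-05 = 2.41975 m/s²
t = 14430 ms × 0.001 = 14.43 s
d = v₀ × t + ½ × a × t² = 16.0 × 14.43 + 0.5 × 2.41975 × 14.43² = 482.806 m
d = 482.806 m / 1000.0 = 0.4828 km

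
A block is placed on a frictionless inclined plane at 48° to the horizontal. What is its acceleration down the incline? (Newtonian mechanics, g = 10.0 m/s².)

a = g sin(θ) = 10.0 × sin(48°) = 10.0 × 0.7431 = 7.43 m/s²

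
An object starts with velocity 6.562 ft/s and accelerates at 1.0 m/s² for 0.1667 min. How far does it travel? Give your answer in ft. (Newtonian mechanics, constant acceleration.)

v₀ = 6.562 ft/s × 0.3048 = 2.0001 m/s
t = 0.1667 min × 60.0 = 10.002 s
d = v₀ × t + ½ × a × t² = 2.0001 × 10.002 + 0.5 × 1.0 × 10.002² = 70.025 m
d = 70.025 m / 0.3048 = 229.7 ft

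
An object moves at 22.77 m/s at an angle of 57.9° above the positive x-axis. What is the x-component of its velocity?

vₓ = v cos(θ) = 22.77 × cos(57.9°) = 12.1 m/s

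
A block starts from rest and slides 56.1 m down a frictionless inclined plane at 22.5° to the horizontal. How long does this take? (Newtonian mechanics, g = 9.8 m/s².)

a = g sin(θ) = 9.8 × sin(22.5°) = 3.7503 m/s²
t = √(2d/a) = √(2 × 56.1 / 3.7503) = 5.47 s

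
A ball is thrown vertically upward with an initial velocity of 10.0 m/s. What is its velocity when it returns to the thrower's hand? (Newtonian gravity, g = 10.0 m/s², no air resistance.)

By conservation of energy (no air resistance), the ball returns to the throw height with the same speed as launch, but directed downward.
|v_ground| = v₀ = 10.0 m/s
v_ground = 10.0 m/s (downward)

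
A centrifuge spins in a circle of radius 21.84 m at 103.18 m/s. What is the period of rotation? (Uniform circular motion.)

T = 2πr/v = 2π×21.84/103.18 = 1.33 s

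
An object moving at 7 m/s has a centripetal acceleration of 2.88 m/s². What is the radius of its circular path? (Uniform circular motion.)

r = v²/a_c = 7²/2.88 = 17.01 m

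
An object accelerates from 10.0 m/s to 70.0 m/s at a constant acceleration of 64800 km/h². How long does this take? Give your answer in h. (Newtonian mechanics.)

a = 64800 km/h² × 7.716049382716049e-05 = 5.0 m/s²
t = (v - v₀) / a = (70.0 - 10.0) / 5.0 = 12.0 s
t = 12.0 s / 3600.0 = 0.003333 h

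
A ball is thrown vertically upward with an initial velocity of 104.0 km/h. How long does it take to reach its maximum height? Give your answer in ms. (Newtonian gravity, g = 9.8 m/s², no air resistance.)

v₀ = 104.0 km/h × 0.2777777777777778 = 28.8889 m/s
t_up = v₀ / g = 28.8889 / 9.8 = 2.94785 s
t_up = 2.94785 s / 0.001 = 2948 ms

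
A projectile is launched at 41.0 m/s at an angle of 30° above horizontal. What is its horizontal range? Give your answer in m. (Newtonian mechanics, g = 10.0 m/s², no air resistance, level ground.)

R = v₀² × sin(2θ) / g = 41.0² × sin(2 × 30°) / 10.0 = 1681.0 × 0.866025 / 10.0 = 145.6 m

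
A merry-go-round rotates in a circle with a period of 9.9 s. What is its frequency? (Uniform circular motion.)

f = 1/T = 1/9.9 = 0.101 Hz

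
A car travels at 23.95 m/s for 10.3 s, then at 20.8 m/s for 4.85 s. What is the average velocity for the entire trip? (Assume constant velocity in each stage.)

d₁ = v₁t₁ = 23.95 × 10.3 = 246.685 m
d₂ = v₂t₂ = 20.8 × 4.85 = 100.88 m
d_total = 347.565 m, t_total = 15.15 s
v_avg = d_total/t_total = 347.565/15.15 = 22.94 m/s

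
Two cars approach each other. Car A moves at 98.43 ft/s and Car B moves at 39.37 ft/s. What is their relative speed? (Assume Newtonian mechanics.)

v_rel = v_A + v_B = 98.43 + 39.37 = 137.8 ft/s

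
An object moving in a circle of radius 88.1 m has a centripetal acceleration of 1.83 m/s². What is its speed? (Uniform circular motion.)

v = √(a_c × r) = √(1.83 × 88.1) = 12.7 m/s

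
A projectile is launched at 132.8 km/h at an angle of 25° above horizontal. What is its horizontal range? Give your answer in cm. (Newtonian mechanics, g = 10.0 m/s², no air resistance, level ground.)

v₀ = 132.8 km/h × 0.2777777777777778 = 36.8889 m/s
R = v₀² × sin(2θ) / g = 36.8889² × sin(2 × 25°) / 10.0 = 1360.79 × 0.766044 / 10.0 = 104.243 m
R = 104.243 m / 0.01 = 10420 cm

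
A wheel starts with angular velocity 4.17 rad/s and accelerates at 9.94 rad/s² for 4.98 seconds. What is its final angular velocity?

ω = ω₀ + αt = 4.17 + 9.94 × 4.98 = 53.67 rad/s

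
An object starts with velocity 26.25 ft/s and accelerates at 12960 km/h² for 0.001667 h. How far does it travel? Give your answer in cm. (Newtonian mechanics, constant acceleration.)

v₀ = 26.25 ft/s × 0.3048 = 8.001 m/s
a = 12960 km/h² × 7.716049382716049e-05 = 1.0 m/s²
t = 0.001667 h × 3600.0 = 6.0012 s
d = v₀ × t + ½ × a × t² = 8.001 × 6.0012 + 0.5 × 1.0 × 6.0012² = 66.0228 m
d = 66.0228 m / 0.01 = 6602 cm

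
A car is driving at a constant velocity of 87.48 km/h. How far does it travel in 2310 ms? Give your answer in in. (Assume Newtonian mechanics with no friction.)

v = 87.48 km/h × 0.2777777777777778 = 24.3 m/s
t = 2310 ms × 0.001 = 2.31 s
d = v × t = 24.3 × 2.31 = 56.133 m
d = 56.133 m / 0.0254 = 2210 in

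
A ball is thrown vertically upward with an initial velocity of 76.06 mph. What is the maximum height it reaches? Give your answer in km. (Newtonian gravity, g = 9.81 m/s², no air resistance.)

v₀ = 76.06 mph × 0.44704 = 34.0019 m/s
h_max = v₀² / (2g) = 34.0019² / (2 × 9.81) = 1156.13 / 19.62 = 58.9261 m
h_max = 58.9261 m / 1000.0 = 0.05893 km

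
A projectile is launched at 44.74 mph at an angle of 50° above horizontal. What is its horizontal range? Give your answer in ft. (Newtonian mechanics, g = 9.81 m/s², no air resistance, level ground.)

v₀ = 44.74 mph × 0.44704 = 20.0006 m/s
R = v₀² × sin(2θ) / g = 20.0006² × sin(2 × 50°) / 9.81 = 400.024 × 0.984808 / 9.81 = 40.1577 m
R = 40.1577 m / 0.3048 = 131.8 ft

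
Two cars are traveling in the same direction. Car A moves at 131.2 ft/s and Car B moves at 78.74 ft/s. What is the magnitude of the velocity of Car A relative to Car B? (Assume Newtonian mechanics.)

v_rel = |v_A - v_B| = |131.2 - 78.74| = 52.46 ft/s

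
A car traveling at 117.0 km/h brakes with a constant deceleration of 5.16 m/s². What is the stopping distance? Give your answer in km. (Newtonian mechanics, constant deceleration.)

v₀ = 117.0 km/h × 0.2777777777777778 = 32.5 m/s
d = v₀² / (2a) = 32.5² / (2 × 5.16) = 1056.25 / 10.32 = 102.35 m
d = 102.35 m / 1000.0 = 0.1023 km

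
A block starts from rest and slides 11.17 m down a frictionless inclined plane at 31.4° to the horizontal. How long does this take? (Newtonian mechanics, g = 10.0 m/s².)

a = g sin(θ) = 10.0 × sin(31.4°) = 5.2101 m/s²
t = √(2d/a) = √(2 × 11.17 / 5.2101) = 2.07 s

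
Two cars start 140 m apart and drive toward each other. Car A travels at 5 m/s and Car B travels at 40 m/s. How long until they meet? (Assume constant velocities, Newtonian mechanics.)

Combined speed: v_combined = 5 + 40 = 45 m/s
Time to meet: t = d/v_combined = 140/45 = 3.11 s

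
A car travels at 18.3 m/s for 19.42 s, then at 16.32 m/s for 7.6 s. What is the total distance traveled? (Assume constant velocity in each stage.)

d₁ = v₁t₁ = 18.3 × 19.42 = 355.386 m
d₂ = v₂t₂ = 16.32 × 7.6 = 124.032 m
d_total = 355.386 + 124.032 = 479.42 m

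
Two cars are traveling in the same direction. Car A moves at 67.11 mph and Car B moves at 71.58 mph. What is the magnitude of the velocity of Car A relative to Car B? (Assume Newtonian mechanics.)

v_rel = |v_A - v_B| = |67.11 - 71.58| = 4.47 mph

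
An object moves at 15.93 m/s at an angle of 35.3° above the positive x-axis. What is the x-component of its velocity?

vₓ = v cos(θ) = 15.93 × cos(35.3°) = 13.0 m/s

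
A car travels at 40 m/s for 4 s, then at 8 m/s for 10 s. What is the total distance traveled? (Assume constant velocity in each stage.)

d₁ = v₁t₁ = 40 × 4 = 160 m
d₂ = v₂t₂ = 8 × 10 = 80 m
d_total = 160 + 80 = 240 m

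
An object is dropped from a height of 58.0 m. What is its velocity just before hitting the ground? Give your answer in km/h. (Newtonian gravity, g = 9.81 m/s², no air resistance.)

v = √(2gh) = √(2 × 9.81 × 58.0) = 33.7337 m/s
v = 33.7337 m/s / 0.2777777777777778 = 121.4 km/h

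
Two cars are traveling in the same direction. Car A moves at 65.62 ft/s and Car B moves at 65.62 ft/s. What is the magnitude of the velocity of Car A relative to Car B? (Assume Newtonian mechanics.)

v_rel = |v_A - v_B| = |65.62 - 65.62| = 0.0 ft/s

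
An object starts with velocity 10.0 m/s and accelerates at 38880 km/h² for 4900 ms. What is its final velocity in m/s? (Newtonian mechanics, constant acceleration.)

a = 38880 km/h² × 7.716049382716049e-05 = 3.0 m/s²
t = 4900 ms × 0.001 = 4.9 s
v = v₀ + a × t = 10.0 + 3.0 × 4.9 = 24.7 m/s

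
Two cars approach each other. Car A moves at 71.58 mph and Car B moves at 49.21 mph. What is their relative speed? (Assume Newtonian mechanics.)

v_rel = v_A + v_B = 71.58 + 49.21 = 120.79 mph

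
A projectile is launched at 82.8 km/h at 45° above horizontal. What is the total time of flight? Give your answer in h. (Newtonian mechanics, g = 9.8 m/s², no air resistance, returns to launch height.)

v₀ = 82.8 km/h × 0.2777777777777778 = 23.0 m/s
T = 2 × v₀ × sin(θ) / g = 2 × 23.0 × sin(45°) / 9.8 = 2 × 23.0 × 0.707107 / 9.8 = 3.31907 s
T = 3.31907 s / 3600.0 = 0.000922 h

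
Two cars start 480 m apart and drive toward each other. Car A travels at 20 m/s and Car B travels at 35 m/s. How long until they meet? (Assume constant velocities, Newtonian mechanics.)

Combined speed: v_combined = 20 + 35 = 55 m/s
Time to meet: t = d/v_combined = 480/55 = 8.73 s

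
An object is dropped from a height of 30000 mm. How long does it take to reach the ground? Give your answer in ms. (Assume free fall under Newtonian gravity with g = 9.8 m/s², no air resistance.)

h = 30000 mm × 0.001 = 30.0 m
t = √(2h/g) = √(2 × 30.0 / 9.8) = 2.47436 s
t = 2.47436 s / 0.001 = 2474 ms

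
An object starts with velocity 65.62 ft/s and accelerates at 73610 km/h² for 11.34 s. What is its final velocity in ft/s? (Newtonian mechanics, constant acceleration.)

v₀ = 65.62 ft/s × 0.3048 = 20.001 m/s
a = 73610 km/h² × 7.716049382716049e-05 = 5.67978 m/s²
v = v₀ + a × t = 20.001 + 5.67978 × 11.34 = 84.4097 m/s
v = 84.4097 m/s / 0.3048 = 276.9 ft/s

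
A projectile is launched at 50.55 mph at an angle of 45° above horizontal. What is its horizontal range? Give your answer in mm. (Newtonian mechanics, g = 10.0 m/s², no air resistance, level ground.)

v₀ = 50.55 mph × 0.44704 = 22.5979 m/s
R = v₀² × sin(2θ) / g = 22.5979² × sin(2 × 45°) / 10.0 = 510.665 × 1.0 / 10.0 = 51.0665 m
R = 51.0665 m / 0.001 = 51070 mm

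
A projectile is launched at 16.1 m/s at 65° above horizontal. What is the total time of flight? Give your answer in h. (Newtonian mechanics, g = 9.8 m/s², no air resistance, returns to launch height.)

T = 2 × v₀ × sin(θ) / g = 2 × 16.1 × sin(65°) / 9.8 = 2 × 16.1 × 0.906308 / 9.8 = 2.97787 s
T = 2.97787 s / 3600.0 = 0.0008272 h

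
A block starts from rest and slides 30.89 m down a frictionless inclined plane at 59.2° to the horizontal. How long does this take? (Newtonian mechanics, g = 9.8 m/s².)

a = g sin(θ) = 9.8 × sin(59.2°) = 8.4178 m/s²
t = √(2d/a) = √(2 × 30.89 / 8.4178) = 2.71 s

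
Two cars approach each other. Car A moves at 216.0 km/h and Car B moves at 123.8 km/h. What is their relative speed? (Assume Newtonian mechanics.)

v_rel = v_A + v_B = 216.0 + 123.8 = 339.8 km/h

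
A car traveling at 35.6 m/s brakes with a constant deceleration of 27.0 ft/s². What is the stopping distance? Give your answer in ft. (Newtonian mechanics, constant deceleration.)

a = 27.0 ft/s² × 0.3048 = 8.2296 m/s²
d = v₀² / (2a) = 35.6² / (2 × 8.2296) = 1267.36 / 16.4592 = 77.0001 m
d = 77.0001 m / 0.3048 = 252.6 ft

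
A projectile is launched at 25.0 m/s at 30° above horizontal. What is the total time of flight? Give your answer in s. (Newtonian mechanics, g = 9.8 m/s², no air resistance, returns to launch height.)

T = 2 × v₀ × sin(θ) / g = 2 × 25.0 × sin(30°) / 9.8 = 2 × 25.0 × 0.5 / 9.8 = 2.551 s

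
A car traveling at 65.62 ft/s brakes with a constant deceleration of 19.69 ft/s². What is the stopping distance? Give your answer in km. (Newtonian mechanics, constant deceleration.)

v₀ = 65.62 ft/s × 0.3048 = 20.001 m/s
a = 19.69 ft/s² × 0.3048 = 6.00151 m/s²
d = v₀² / (2a) = 20.001² / (2 × 6.00151) = 400.04 / 12.003 = 33.3283 m
d = 33.3283 m / 1000.0 = 0.03333 km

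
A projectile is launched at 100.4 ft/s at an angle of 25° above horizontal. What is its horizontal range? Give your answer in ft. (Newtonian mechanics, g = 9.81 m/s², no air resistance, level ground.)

v₀ = 100.4 ft/s × 0.3048 = 30.6019 m/s
R = v₀² × sin(2θ) / g = 30.6019² × sin(2 × 25°) / 9.81 = 936.476 × 0.766044 / 9.81 = 73.1276 m
R = 73.1276 m / 0.3048 = 239.9 ft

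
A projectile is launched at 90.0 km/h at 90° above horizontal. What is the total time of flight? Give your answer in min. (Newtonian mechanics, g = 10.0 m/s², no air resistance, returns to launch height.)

v₀ = 90.0 km/h × 0.2777777777777778 = 25.0 m/s
T = 2 × v₀ × sin(θ) / g = 2 × 25.0 × sin(90°) / 10.0 = 2 × 25.0 × 1.0 / 10.0 = 5.0 s
T = 5.0 s / 60.0 = 0.08333 min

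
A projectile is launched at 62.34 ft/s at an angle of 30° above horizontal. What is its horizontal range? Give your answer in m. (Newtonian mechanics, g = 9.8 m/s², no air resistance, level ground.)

v₀ = 62.34 ft/s × 0.3048 = 19.0012 m/s
R = v₀² × sin(2θ) / g = 19.0012² × sin(2 × 30°) / 9.8 = 361.046 × 0.866025 / 9.8 = 31.91 m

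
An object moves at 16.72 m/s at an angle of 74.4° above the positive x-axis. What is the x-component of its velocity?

vₓ = v cos(θ) = 16.72 × cos(74.4°) = 4.5 m/s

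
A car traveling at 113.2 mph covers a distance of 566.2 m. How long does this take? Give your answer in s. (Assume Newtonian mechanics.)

v = 113.2 mph × 0.44704 = 50.6049 m/s
t = d / v = 566.2 / 50.6049 = 11.19 s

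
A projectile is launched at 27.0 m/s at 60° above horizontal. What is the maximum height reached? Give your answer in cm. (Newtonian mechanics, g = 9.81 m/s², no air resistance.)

H = v₀² × sin²(θ) / (2g) = 27.0² × sin(60°)² / (2 × 9.81) = 729.0 × 0.75 / 19.62 = 27.867 m
H = 27.867 m / 0.01 = 2787 cm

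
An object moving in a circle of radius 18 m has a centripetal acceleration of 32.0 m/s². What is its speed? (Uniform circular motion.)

v = √(a_c × r) = √(32.0 × 18) = 24.0 m/s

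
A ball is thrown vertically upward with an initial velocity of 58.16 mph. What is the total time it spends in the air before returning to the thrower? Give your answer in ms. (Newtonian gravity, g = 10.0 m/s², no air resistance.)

v₀ = 58.16 mph × 0.44704 = 25.9998 m/s
t_total = 2 × v₀ / g = 2 × 25.9998 / 10.0 = 5.19996 s
t_total = 5.19996 s / 0.001 = 5200 ms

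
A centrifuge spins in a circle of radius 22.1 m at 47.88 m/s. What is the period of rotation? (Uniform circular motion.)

T = 2πr/v = 2π×22.1/47.88 = 2.9 s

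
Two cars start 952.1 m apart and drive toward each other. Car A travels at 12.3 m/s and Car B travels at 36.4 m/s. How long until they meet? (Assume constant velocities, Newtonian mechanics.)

Combined speed: v_combined = 12.3 + 36.4 = 48.7 m/s
Time to meet: t = d/v_combined = 952.1/48.7 = 19.55 s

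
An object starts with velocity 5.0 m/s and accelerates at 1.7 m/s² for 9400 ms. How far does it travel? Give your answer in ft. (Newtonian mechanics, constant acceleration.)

t = 9400 ms × 0.001 = 9.4 s
d = v₀ × t + ½ × a × t² = 5.0 × 9.4 + 0.5 × 1.7 × 9.4² = 122.106 m
d = 122.106 m / 0.3048 = 400.6 ft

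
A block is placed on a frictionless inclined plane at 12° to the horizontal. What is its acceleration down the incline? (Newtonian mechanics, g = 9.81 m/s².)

a = g sin(θ) = 9.81 × sin(12°) = 9.81 × 0.2079 = 2.04 m/s²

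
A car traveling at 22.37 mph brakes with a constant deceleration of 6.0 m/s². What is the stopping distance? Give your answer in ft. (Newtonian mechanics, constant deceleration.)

v₀ = 22.37 mph × 0.44704 = 10.0003 m/s
d = v₀² / (2a) = 10.0003² / (2 × 6.0) = 100.006 / 12.0 = 8.33383 m
d = 8.33383 m / 0.3048 = 27.34 ft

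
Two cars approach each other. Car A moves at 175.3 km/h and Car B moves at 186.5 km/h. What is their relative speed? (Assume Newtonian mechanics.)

v_rel = v_A + v_B = 175.3 + 186.5 = 361.8 km/h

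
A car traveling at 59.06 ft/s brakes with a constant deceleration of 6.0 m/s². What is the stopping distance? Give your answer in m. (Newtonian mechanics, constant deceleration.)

v₀ = 59.06 ft/s × 0.3048 = 18.0015 m/s
d = v₀² / (2a) = 18.0015² / (2 × 6.0) = 324.054 / 12.0 = 27.0 m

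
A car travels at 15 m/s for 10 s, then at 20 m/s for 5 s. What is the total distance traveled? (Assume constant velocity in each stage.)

d₁ = v₁t₁ = 15 × 10 = 150 m
d₂ = v₂t₂ = 20 × 5 = 100 m
d_total = 150 + 100 = 250 m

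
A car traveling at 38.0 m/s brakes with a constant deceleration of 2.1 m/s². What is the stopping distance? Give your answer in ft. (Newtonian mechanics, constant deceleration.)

d = v₀² / (2a) = 38.0² / (2 × 2.1) = 1444.0 / 4.2 = 343.81 m
d = 343.81 m / 0.3048 = 1128 ft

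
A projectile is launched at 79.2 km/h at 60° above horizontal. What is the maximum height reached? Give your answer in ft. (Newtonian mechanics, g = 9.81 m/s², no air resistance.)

v₀ = 79.2 km/h × 0.2777777777777778 = 22.0 m/s
H = v₀² × sin²(θ) / (2g) = 22.0² × sin(60°)² / (2 × 9.81) = 484.0 × 0.75 / 19.62 = 18.5015 m
H = 18.5015 m / 0.3048 = 60.7 ft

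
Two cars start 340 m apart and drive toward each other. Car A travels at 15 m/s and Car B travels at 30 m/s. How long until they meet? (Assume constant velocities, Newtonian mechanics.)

Combined speed: v_combined = 15 + 30 = 45 m/s
Time to meet: t = d/v_combined = 340/45 = 7.56 s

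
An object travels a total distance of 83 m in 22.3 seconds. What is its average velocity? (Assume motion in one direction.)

v_avg = Δd / Δt = 83 / 22.3 = 3.72 m/s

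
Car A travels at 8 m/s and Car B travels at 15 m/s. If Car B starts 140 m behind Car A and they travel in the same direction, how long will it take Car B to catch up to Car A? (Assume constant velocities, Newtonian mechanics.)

Relative speed: v_rel = 15 - 8 = 7 m/s
Time to catch: t = d₀/v_rel = 140/7 = 20.0 s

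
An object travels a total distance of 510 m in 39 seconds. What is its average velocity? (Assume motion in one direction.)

v_avg = Δd / Δt = 510 / 39 = 13.08 m/s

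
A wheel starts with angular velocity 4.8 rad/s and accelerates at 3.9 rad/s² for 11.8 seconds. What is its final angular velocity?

ω = ω₀ + αt = 4.8 + 3.9 × 11.8 = 50.82 rad/s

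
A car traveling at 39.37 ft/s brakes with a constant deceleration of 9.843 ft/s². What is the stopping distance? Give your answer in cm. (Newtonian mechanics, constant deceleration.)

v₀ = 39.37 ft/s × 0.3048 = 12.0 m/s
a = 9.843 ft/s² × 0.3048 = 3.00015 m/s²
d = v₀² / (2a) = 12.0² / (2 × 3.00015) = 144.0 / 6.0003 = 23.9988 m
d = 23.9988 m / 0.01 = 2400 cm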